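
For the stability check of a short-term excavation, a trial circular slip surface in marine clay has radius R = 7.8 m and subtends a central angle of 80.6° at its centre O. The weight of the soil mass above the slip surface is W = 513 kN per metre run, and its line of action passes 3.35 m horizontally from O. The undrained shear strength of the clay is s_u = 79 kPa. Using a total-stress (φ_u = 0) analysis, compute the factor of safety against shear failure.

Taking moments about the centre O, the resisting moment is provided by the undrained shear strength acting along the arc:
Arc length L_a = R·θ = 7.8·(80.6°·π/180) = 7.8·1.4067 = 10.97 m
M_R = s_u·L_a·R = 79·10.97·7.8 = 6761.3 kN·m/m
M_D = W·d = 513·3.35 = 1718.5 kN·m/m
FS = M_R / M_D = 6761.3 / 1718.5 = 3.934

FS = 3.93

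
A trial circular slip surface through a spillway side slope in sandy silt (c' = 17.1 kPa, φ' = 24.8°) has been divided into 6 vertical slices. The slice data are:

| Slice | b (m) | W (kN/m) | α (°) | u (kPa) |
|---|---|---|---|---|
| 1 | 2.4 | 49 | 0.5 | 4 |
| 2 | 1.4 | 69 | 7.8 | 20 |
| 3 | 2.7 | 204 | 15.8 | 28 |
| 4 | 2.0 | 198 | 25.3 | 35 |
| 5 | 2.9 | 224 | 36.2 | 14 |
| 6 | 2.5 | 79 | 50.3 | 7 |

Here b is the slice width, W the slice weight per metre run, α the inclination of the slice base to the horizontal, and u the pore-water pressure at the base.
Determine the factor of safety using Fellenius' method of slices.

FS = 1.42

Ordinary method of slices: FS = Σ[c'·Δl_i + (W_i cosα_i − u_i·Δl_i)·tanφ'] / Σ W_i sinα_i, with Δl_i = b_i / cosα_i.
Slice 1: Δl = 2.4/cos0.5° = 2.400 m; N'_1 = 49·cos0.5° − 4·2.400 = 39.4; c'Δl = 41.04; W sinα = 0.4
Slice 2: Δl = 1.4/cos7.8° = 1.413 m; N'_2 = 69·cos7.8° − 20·1.413 = 40.1; c'Δl = 24.16; W sinα = 9.4
Slice 3: Δl = 2.7/cos15.8° = 2.806 m; N'_3 = 204·cos15.8° − 28·2.806 = 117.7; c'Δl = 47.98; W sinα = 55.5
Slice 4: Δl = 2.0/cos25.3° = 2.212 m; N'_4 = 198·cos25.3° − 35·2.212 = 101.6; c'Δl = 37.83; W sinα = 84.6
Slice 5: Δl = 2.9/cos36.2° = 3.594 m; N'_5 = 224·cos36.2° − 14·3.594 = 130.4; c'Δl = 61.45; W sinα = 132.3
Slice 6: Δl = 2.5/cos50.3° = 3.914 m; N'_6 = 79·cos50.3° − 7·3.914 = 23.1; c'Δl = 66.93; W sinα = 60.8
Σc'Δl = 279.4 kN/m; ΣN' = 452.3 kN/m; ΣW sinα = 343.0 kN/m
Resisting = 279.4 + 452.3·tan24.8° = 279.4 + 209.0 = 488.4 kN/m
FS = 488.4 / 343.0 = 1.424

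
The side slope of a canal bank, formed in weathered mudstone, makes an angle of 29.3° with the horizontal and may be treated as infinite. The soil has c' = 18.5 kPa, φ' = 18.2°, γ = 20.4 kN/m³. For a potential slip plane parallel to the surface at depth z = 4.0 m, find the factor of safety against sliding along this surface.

FS = 1.12

For an infinite slope with a slip plane parallel to the surface (no pore pressure): FS = [c' + γz cos²β tanφ'] / [γz sinβ cosβ].
γz = 20.4·4.0 = 81.60 kN/m²
Numerator = 18.5 + 81.60·cos²29.3°·tan18.2° = 18.5 + 81.60·0.7605·0.3288 = 38.903 kPa
Denominator = 81.60·sin29.3°·cos29.3° = 81.60·0.4894·0.8721 = 34.825 kPa
FS = 38.903 / 34.825 = 1.117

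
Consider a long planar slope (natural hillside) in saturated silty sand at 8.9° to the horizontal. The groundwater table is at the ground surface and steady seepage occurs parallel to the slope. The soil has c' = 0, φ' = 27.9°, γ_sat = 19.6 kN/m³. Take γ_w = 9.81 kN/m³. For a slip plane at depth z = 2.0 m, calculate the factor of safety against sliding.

With seepage parallel to the slope and the water table at the surface, the effective normal stress on the slip plane uses the buoyant unit weight γ' = γ_sat − γ_w while the driving shear stress uses γ_sat:
FS = [c' + γ' z cos²β tanφ'] / [γ_sat z sinβ cosβ]
(For c' = 0 this reduces to FS = (γ'/γ_sat)·tanφ'/tanβ.)
γ' = 19.6 − 9.81 = 9.79 kN/m³
Numerator = 0.0 + 9.79·2.0·cos²8.9°·tan27.9° = 0.0 + 9.79·2.0·0.9761·0.5295 = 10.119 kPa
Denominator = 19.6·2.0·sin8.9°·cos8.9° = 19.6·2.0·0.1547·0.9880 = 5.992 kPa
FS = 10.119 / 5.992 = 1.689

FS = 1.69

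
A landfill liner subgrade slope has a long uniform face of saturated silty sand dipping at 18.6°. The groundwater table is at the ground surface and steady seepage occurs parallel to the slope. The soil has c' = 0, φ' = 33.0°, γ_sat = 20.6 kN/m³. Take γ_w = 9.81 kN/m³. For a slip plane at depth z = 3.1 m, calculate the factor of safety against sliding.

With seepage parallel to the slope and the water table at the surface, the effective normal stress on the slip plane uses the buoyant unit weight γ' = γ_sat − γ_w while the driving shear stress uses γ_sat:
FS = [c' + γ' z cos²β tanφ'] / [γ_sat z sinβ cosβ]
(For c' = 0 this reduces to FS = (γ'/γ_sat)·tanφ'/tanβ.)
γ' = 20.6 − 9.81 = 10.79 kN/m³
Numerator = 0.0 + 10.79·3.1·cos²18.6°·tan33.0° = 0.0 + 10.79·3.1·0.8983·0.6494 = 19.512 kPa
Denominator = 20.6·3.1·sin18.6°·cos18.6° = 20.6·3.1·0.3190·0.9478 = 19.305 kPa
FS = 19.512 / 19.305 = 1.011

FS = 1.01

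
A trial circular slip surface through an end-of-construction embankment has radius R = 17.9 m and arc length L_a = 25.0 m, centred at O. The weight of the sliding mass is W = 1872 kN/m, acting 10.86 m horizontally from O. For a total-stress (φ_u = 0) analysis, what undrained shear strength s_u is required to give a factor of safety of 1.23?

FS = s_u·L_a·R / (W·d), so s_u = FS·W·d / (L_a·R).
s_u = 1.23·1872·10.86 / (25.00·17.9) = 25005.8 / 447.50 = 55.88 kPa

s_u = 55.9 kPa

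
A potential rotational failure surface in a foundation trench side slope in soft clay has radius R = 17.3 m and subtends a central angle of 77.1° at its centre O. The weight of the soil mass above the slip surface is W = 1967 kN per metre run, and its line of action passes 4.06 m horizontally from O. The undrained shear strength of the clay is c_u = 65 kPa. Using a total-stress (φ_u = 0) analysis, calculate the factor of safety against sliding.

Taking moments about the centre O, the resisting moment is provided by the undrained shear strength acting along the arc:
Arc length L_a = R·θ = 17.3·(77.1°·π/180) = 17.3·1.3456 = 23.28 m
M_R = c_u·L_a·R = 65·23.28·17.3 = 26178.1 kN·m/m
M_D = W·d = 1967·4.06 = 7986.0 kN·m/m
FS = M_R / M_D = 26178.1 / 7986.0 = 3.278

FS = 3.28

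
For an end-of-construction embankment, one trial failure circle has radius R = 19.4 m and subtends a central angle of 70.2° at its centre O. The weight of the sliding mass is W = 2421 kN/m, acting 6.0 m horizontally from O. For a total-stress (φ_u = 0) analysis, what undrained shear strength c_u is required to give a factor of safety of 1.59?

c_u = 50.1 kPa

FS = c_u·L_a·R / (W·d), so c_u = FS·W·d / (L_a·R).
Arc length L_a = R·θ = 19.4·(70.2°·π/180) = 19.4·1.2252 = 23.77 m
c_u = 1.59·2421·6.0 / (23.77·19.4) = 23096.3 / 461.12 = 50.09 kPa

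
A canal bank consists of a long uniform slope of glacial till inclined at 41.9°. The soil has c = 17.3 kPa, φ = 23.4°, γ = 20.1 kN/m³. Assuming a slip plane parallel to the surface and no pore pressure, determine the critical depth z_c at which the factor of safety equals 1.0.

Setting FS = 1.00 in FS = [c + γz cos²β tanφ] / [γz sinβ cosβ] and solving for z:
z = c / [γ cosβ (FS·sinβ − cosβ·tanφ)]
  = 17.3 / [20.1·cos41.9°·(1.00·sin41.9° − cos41.9°·tan23.4°)]
  = 17.3 / [20.1·0.7443·(1.00·0.6678 − 0.7443·0.4327)]
  = 17.3 / 5.1725 = 3.345 m

z_c = 3.34 m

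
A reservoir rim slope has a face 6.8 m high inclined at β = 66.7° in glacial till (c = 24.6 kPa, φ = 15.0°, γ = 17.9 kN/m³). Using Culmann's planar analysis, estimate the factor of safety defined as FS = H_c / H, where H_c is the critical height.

H_c = (4c/γ) · sinβ cosφ / [1 − cos(β − φ)]
    = (4·24.6/17.9) · sin66.7°·cos15.0° / [1 − cos51.7°]
    = 5.497 · 0.8872 / 0.3802 = 12.83 m
FS = H_c / H = 12.83 / 6.8 = 1.886

FS = 1.89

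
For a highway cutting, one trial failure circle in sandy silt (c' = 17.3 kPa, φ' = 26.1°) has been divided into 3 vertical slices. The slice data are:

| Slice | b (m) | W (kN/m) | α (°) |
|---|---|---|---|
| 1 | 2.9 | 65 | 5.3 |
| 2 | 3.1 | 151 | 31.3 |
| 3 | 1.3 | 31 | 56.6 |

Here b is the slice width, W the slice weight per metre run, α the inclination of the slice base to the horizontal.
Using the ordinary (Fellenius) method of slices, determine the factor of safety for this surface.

Ordinary method of slices: FS = Σ[c'·Δl_i + (W_i cosα_i)·tanφ'] / Σ W_i sinα_i, with Δl_i = b_i / cosα_i.
Slice 1: Δl = 2.9/cos5.3° = 2.912 m; N'_1 = 65·cos5.3° = 64.7; c'Δl = 50.39; W sinα = 6.0
Slice 2: Δl = 3.1/cos31.3° = 3.628 m; N'_2 = 151·cos31.3° = 129.0; c'Δl = 62.76; W sinα = 78.4
Slice 3: Δl = 1.3/cos56.6° = 2.362 m; N'_3 = 31·cos56.6° = 17.1; c'Δl = 40.86; W sinα = 25.9
Σc'Δl = 154.0 kN/m; ΣN' = 210.8 kN/m; ΣW sinα = 110.3 kN/m
Resisting = 154.0 + 210.8·tan26.1° = 154.0 + 103.3 = 257.3 kN/m
FS = 257.3 / 110.3 = 2.332

FS = 2.33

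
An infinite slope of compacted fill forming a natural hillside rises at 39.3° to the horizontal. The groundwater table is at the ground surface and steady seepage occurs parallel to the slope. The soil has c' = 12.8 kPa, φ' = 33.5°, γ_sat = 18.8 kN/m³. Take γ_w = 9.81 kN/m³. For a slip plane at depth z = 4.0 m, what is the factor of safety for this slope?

With seepage parallel to the slope and the water table at the surface, the effective normal stress on the slip plane uses the buoyant unit weight γ' = γ_sat − γ_w while the driving shear stress uses γ_sat:
FS = [c' + γ' z cos²β tanφ'] / [γ_sat z sinβ cosβ]
γ' = 18.8 − 9.81 = 8.99 kN/m³
Numerator = 12.8 + 8.99·4.0·cos²39.3°·tan33.5° = 12.8 + 8.99·4.0·0.5988·0.6619 = 27.053 kPa
Denominator = 18.8·4.0·sin39.3°·cos39.3° = 18.8·4.0·0.6334·0.7738 = 36.858 kPa
FS = 27.053 / 36.858 = 0.734

FS = 0.73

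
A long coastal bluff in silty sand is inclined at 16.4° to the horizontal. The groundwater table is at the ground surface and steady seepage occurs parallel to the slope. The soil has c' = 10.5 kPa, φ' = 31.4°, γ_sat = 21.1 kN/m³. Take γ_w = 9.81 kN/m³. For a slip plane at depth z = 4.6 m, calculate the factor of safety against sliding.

With seepage parallel to the slope and the water table at the surface, the effective normal stress on the slip plane uses the buoyant unit weight γ' = γ_sat − γ_w while the driving shear stress uses γ_sat:
FS = [c' + γ' z cos²β tanφ'] / [γ_sat z sinβ cosβ]
γ' = 21.1 − 9.81 = 11.29 kN/m³
Numerator = 10.5 + 11.29·4.6·cos²16.4°·tan31.4° = 10.5 + 11.29·4.6·0.9203·0.6104 = 39.674 kPa
Denominator = 21.1·4.6·sin16.4°·cos16.4° = 21.1·4.6·0.2823·0.9593 = 26.289 kPa
FS = 39.674 / 26.289 = 1.509

FS = 1.51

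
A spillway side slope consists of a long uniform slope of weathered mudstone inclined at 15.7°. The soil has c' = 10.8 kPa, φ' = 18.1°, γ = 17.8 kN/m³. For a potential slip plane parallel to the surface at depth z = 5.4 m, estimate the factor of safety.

FS = 1.59

For an infinite slope with a slip plane parallel to the surface (no pore pressure): FS = [c' + γz cos²β tanφ'] / [γz sinβ cosβ].
γz = 17.8·5.4 = 96.12 kN/m²
Numerator = 10.8 + 96.12·cos²15.7°·tan18.1° = 10.8 + 96.12·0.9268·0.3269 = 39.916 kPa
Denominator = 96.12·sin15.7°·cos15.7° = 96.12·0.2706·0.9627 = 25.040 kPa
FS = 39.916 / 25.040 = 1.594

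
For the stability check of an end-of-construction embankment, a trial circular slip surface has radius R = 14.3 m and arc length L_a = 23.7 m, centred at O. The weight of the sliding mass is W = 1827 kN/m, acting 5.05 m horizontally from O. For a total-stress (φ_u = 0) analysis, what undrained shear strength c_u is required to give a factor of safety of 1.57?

FS = c_u·L_a·R / (W·d), so c_u = FS·W·d / (L_a·R).
c_u = 1.57·1827·5.05 / (23.70·14.3) = 14485.4 / 338.91 = 42.74 kPa

c_u = 42.7 kPa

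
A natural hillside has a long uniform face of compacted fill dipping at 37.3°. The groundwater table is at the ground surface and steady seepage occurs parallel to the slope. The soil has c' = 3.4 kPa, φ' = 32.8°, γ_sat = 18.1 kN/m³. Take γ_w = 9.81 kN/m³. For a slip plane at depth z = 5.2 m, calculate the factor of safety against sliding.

With seepage parallel to the slope and the water table at the surface, the effective normal stress on the slip plane uses the buoyant unit weight γ' = γ_sat − γ_w while the driving shear stress uses γ_sat:
FS = [c' + γ' z cos²β tanφ'] / [γ_sat z sinβ cosβ]
γ' = 18.1 − 9.81 = 8.29 kN/m³
Numerator = 3.4 + 8.29·5.2·cos²37.3°·tan32.8° = 3.4 + 8.29·5.2·0.6328·0.6445 = 20.979 kPa
Denominator = 18.1·5.2·sin37.3°·cos37.3° = 18.1·5.2·0.6060·0.7955 = 45.370 kPa
FS = 20.979 / 45.370 = 0.462

FS = 0.46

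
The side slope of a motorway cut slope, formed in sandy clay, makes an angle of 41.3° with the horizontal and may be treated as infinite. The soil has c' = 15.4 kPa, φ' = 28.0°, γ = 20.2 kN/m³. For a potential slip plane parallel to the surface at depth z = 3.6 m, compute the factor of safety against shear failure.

FS = 1.03

For an infinite slope with a slip plane parallel to the surface (no pore pressure): FS = [c' + γz cos²β tanφ'] / [γz sinβ cosβ].
γz = 20.2·3.6 = 72.72 kN/m²
Numerator = 15.4 + 72.72·cos²41.3°·tan28.0° = 15.4 + 72.72·0.5644·0.5317 = 37.223 kPa
Denominator = 72.72·sin41.3°·cos41.3° = 72.72·0.6600·0.7513 = 36.057 kPa
FS = 37.223 / 36.057 = 1.032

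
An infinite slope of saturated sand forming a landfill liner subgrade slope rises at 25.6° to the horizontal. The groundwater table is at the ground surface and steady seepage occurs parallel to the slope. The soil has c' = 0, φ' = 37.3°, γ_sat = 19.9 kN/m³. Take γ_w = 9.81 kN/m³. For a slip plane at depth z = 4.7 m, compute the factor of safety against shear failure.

With seepage parallel to the slope and the water table at the surface, the effective normal stress on the slip plane uses the buoyant unit weight γ' = γ_sat − γ_w while the driving shear stress uses γ_sat:
FS = [c' + γ' z cos²β tanφ'] / [γ_sat z sinβ cosβ]
(For c' = 0 this reduces to FS = (γ'/γ_sat)·tanφ'/tanβ.)
γ' = 19.9 − 9.81 = 10.09 kN/m³
Numerator = 0.0 + 10.09·4.7·cos²25.6°·tan37.3° = 0.0 + 10.09·4.7·0.8133·0.7618 = 29.382 kPa
Denominator = 19.9·4.7·sin25.6°·cos25.6° = 19.9·4.7·0.4321·0.9018 = 36.446 kPa
FS = 29.382 / 36.446 = 0.806

FS = 0.81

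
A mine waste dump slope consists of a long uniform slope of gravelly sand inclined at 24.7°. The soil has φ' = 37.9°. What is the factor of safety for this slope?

FS = 1.69

For a dry cohesionless infinite slope the factor of safety is FS = tanφ' / tanβ.
FS = tan37.9° / tan24.7° = 0.7785 / 0.4599 = 1.693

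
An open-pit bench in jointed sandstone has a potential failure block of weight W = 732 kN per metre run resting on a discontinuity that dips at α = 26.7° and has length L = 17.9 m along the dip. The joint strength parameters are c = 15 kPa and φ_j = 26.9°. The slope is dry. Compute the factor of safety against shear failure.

Resolving the block weight along and normal to the plane and applying the Mohr–Coulomb strength on the joint:
N' = W cosα = 732·cos26.7° = 653.9 kN/m
Driving force T = W sinα = 732·sin26.7° = 328.9 kN/m
Resisting force R = c·L + N'·tanφ_j = 15·17.9 + 653.9·tan26.9° = 268.5 + 331.8 = 600.3 kN/m
FS = R / T = 600.3 / 328.9 = 1.825

FS = 1.83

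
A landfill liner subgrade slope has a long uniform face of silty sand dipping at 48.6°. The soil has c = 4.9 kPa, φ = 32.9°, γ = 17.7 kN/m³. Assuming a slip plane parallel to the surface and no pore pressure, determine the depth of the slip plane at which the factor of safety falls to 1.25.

Setting FS = 1.25 in FS = [c + γz cos²β tanφ] / [γz sinβ cosβ] and solving for z:
z = c / [γ cosβ (FS·sinβ − cosβ·tanφ)]
  = 4.9 / [17.7·cos48.6°·(1.25·sin48.6° − cos48.6°·tan32.9°)]
  = 4.9 / [17.7·0.6613·(1.25·0.7501 − 0.6613·0.6469)]
  = 4.9 / 5.9675 = 0.821 m

z = 0.82 m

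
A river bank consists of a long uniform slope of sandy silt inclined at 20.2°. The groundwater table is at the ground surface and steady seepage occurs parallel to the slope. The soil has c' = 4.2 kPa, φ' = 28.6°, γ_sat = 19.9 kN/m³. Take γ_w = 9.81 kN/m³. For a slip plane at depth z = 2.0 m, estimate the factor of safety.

FS = 1.08

With seepage parallel to the slope and the water table at the surface, the effective normal stress on the slip plane uses the buoyant unit weight γ' = γ_sat − γ_w while the driving shear stress uses γ_sat:
FS = [c' + γ' z cos²β tanφ'] / [γ_sat z sinβ cosβ]
γ' = 19.9 − 9.81 = 10.09 kN/m³
Numerator = 4.2 + 10.09·2.0·cos²20.2°·tan28.6° = 4.2 + 10.09·2.0·0.8808·0.5452 = 13.891 kPa
Denominator = 19.9·2.0·sin20.2°·cos20.2° = 19.9·2.0·0.3453·0.9385 = 12.898 kPa
FS = 13.891 / 12.898 = 1.077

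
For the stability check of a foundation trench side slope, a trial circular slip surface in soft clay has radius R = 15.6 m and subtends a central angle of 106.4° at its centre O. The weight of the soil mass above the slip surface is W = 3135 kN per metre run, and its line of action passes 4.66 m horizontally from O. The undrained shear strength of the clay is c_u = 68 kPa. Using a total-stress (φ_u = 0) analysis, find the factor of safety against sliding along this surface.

Taking moments about the centre O, the resisting moment is provided by the undrained shear strength acting along the arc:
Arc length L_a = R·θ = 15.6·(106.4°·π/180) = 15.6·1.8570 = 28.97 m
M_R = c_u·L_a·R = 68·28.97·15.6 = 30731.0 kN·m/m
M_D = W·d = 3135·4.66 = 14609.1 kN·m/m
FS = M_R / M_D = 30731.0 / 14609.1 = 2.104

FS = 2.10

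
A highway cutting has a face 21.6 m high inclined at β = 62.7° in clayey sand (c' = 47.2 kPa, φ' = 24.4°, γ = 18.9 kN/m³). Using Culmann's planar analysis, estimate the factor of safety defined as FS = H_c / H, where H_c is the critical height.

H_c = (4c'/γ) · sinβ cosφ' / [1 − cos(β − φ')]
    = (4·47.2/18.9) · sin62.7°·cos24.4° / [1 − cos38.3°]
    = 9.989 · 0.8092 / 0.2152 = 37.56 m
FS = H_c / H = 37.56 / 21.6 = 1.739

FS = 1.74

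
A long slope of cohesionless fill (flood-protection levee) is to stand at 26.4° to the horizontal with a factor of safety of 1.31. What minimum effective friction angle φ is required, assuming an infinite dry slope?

φ = 33.0°

FS = tanφ/tanβ ⇒ tanφ = FS · tanβ = 1.31 · tan26.4° = 0.6503
φ = arctan(0.6503) = 33.04°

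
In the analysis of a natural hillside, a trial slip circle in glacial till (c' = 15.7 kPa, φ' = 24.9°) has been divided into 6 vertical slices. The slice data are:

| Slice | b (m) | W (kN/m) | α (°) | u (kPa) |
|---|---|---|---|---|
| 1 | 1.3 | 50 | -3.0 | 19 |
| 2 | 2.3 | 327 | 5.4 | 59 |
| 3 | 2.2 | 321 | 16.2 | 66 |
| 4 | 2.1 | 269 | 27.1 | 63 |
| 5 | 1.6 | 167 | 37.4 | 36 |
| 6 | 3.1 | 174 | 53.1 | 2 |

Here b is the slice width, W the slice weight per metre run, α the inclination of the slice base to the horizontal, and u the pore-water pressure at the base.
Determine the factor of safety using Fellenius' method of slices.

Ordinary method of slices: FS = Σ[c'·Δl_i + (W_i cosα_i − u_i·Δl_i)·tanφ'] / Σ W_i sinα_i, with Δl_i = b_i / cosα_i.
Slice 1: Δl = 1.3/cos(-3.0°) = 1.302 m; N'_1 = 50·cos(-3.0°) − 19·1.302 = 25.2; c'Δl = 20.44; W sinα = -2.6
Slice 2: Δl = 2.3/cos5.4° = 2.310 m; N'_2 = 327·cos5.4° − 59·2.310 = 189.2; c'Δl = 36.27; W sinα = 30.8
Slice 3: Δl = 2.2/cos16.2° = 2.291 m; N'_3 = 321·cos16.2° − 66·2.291 = 157.1; c'Δl = 35.97; W sinα = 89.6
Slice 4: Δl = 2.1/cos27.1° = 2.359 m; N'_4 = 269·cos27.1° − 63·2.359 = 90.9; c'Δl = 37.04; W sinα = 122.5
Slice 5: Δl = 1.6/cos37.4° = 2.014 m; N'_5 = 167·cos37.4° − 36·2.014 = 60.2; c'Δl = 31.62; W sinα = 101.4
Slice 6: Δl = 3.1/cos53.1° = 5.163 m; N'_6 = 174·cos53.1° − 2·5.163 = 94.1; c'Δl = 81.06; W sinα = 139.1
Σc'Δl = 242.4 kN/m; ΣN' = 616.7 kN/m; ΣW sinα = 480.8 kN/m
Resisting = 242.4 + 616.7·tan24.9° = 242.4 + 286.2 = 528.6 kN/m
FS = 528.6 / 480.8 = 1.099

FS = 1.10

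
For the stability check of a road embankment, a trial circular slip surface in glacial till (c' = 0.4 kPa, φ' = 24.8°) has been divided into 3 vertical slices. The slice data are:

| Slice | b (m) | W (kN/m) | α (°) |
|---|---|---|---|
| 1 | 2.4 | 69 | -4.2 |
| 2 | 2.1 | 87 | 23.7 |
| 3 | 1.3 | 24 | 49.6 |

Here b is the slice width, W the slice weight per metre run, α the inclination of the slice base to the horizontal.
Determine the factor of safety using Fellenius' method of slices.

Ordinary method of slices: FS = Σ[c'·Δl_i + (W_i cosα_i)·tanφ'] / Σ W_i sinα_i, with Δl_i = b_i / cosα_i.
Slice 1: Δl = 2.4/cos(-4.2°) = 2.406 m; N'_1 = 69·cos(-4.2°) = 68.8; c'Δl = 0.96; W sinα = -5.1
Slice 2: Δl = 2.1/cos23.7° = 2.293 m; N'_2 = 87·cos23.7° = 79.7; c'Δl = 0.92; W sinα = 35.0
Slice 3: Δl = 1.3/cos49.6° = 2.006 m; N'_3 = 24·cos49.6° = 15.6; c'Δl = 0.80; W sinα = 18.3
Σc'Δl = 2.7 kN/m; ΣN' = 164.0 kN/m; ΣW sinα = 48.2 kN/m
Resisting = 2.7 + 164.0·tan24.8° = 2.7 + 75.8 = 78.5 kN/m
FS = 78.5 / 48.2 = 1.628

FS = 1.63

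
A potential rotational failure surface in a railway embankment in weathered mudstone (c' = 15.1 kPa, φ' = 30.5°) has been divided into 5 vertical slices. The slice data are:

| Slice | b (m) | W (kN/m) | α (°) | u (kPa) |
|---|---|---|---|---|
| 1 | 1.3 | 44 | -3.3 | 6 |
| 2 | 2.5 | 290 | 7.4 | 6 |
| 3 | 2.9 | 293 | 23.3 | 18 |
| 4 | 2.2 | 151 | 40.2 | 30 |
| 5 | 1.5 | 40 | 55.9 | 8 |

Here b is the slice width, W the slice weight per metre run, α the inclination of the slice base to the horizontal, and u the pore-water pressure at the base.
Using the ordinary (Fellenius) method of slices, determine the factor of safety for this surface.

FS = 1.83

Ordinary method of slices: FS = Σ[c'·Δl_i + (W_i cosα_i − u_i·Δl_i)·tanφ'] / Σ W_i sinα_i, with Δl_i = b_i / cosα_i.
Slice 1: Δl = 1.3/cos(-3.3°) = 1.302 m; N'_1 = 44·cos(-3.3°) − 6·1.302 = 36.1; c'Δl = 19.66; W sinα = -2.5
Slice 2: Δl = 2.5/cos7.4° = 2.521 m; N'_2 = 290·cos7.4° − 6·2.521 = 272.5; c'Δl = 38.07; W sinα = 37.4
Slice 3: Δl = 2.9/cos23.3° = 3.158 m; N'_3 = 293·cos23.3° − 18·3.158 = 212.3; c'Δl = 47.68; W sinα = 115.9
Slice 4: Δl = 2.2/cos40.2° = 2.880 m; N'_4 = 151·cos40.2° − 30·2.880 = 28.9; c'Δl = 43.49; W sinα = 97.5
Slice 5: Δl = 1.5/cos55.9° = 2.676 m; N'_5 = 40·cos55.9° − 8·2.676 = 1.0; c'Δl = 40.40; W sinα = 33.1
Σc'Δl = 189.3 kN/m; ΣN' = 550.8 kN/m; ΣW sinα = 281.3 kN/m
Resisting = 189.3 + 550.8·tan30.5° = 189.3 + 324.4 = 513.7 kN/m
FS = 513.7 / 281.3 = 1.826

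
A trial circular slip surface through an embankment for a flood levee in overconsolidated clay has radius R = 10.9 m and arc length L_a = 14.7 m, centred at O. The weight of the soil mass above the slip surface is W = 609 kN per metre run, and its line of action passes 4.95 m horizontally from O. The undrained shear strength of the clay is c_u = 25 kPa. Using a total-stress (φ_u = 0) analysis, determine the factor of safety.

Taking moments about the centre O, the resisting moment is provided by the undrained shear strength acting along the arc:
M_R = c_u·L_a·R = 25·14.70·10.9 = 4005.8 kN·m/m
M_D = W·d = 609·4.95 = 3014.6 kN·m/m
FS = M_R / M_D = 4005.8 / 3014.6 = 1.329

FS = 1.33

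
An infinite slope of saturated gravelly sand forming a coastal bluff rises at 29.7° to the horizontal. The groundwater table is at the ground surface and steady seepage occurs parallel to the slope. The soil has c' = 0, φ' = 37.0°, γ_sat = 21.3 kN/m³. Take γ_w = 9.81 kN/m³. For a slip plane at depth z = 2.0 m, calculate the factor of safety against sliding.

FS = 0.71

With seepage parallel to the slope and the water table at the surface, the effective normal stress on the slip plane uses the buoyant unit weight γ' = γ_sat − γ_w while the driving shear stress uses γ_sat:
FS = [c' + γ' z cos²β tanφ'] / [γ_sat z sinβ cosβ]
(For c' = 0 this reduces to FS = (γ'/γ_sat)·tanφ'/tanβ.)
γ' = 21.3 − 9.81 = 11.49 kN/m³
Numerator = 0.0 + 11.49·2.0·cos²29.7°·tan37.0° = 0.0 + 11.49·2.0·0.7545·0.7536 = 13.066 kPa
Denominator = 21.3·2.0·sin29.7°·cos29.7° = 21.3·2.0·0.4955·0.8686 = 18.334 kPa
FS = 13.066 / 18.334 = 0.713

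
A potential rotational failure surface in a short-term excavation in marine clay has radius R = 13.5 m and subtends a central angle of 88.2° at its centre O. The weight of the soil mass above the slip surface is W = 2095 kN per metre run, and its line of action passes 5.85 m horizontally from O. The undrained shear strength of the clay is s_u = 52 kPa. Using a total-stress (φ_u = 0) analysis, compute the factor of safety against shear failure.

FS = 1.19

Taking moments about the centre O, the resisting moment is provided by the undrained shear strength acting along the arc:
Arc length L_a = R·θ = 13.5·(88.2°·π/180) = 13.5·1.5394 = 20.78 m
M_R = s_u·L_a·R = 52·20.78·13.5 = 14588.7 kN·m/m
M_D = W·d = 2095·5.85 = 12255.8 kN·m/m
FS = M_R / M_D = 14588.7 / 12255.8 = 1.190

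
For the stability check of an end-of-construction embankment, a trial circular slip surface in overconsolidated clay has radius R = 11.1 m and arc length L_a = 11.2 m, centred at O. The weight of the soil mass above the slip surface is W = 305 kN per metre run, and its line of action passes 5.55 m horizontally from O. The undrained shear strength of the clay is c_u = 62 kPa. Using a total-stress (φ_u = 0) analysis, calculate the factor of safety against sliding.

Taking moments about the centre O, the resisting moment is provided by the undrained shear strength acting along the arc:
M_R = c_u·L_a·R = 62·11.20·11.1 = 7707.8 kN·m/m
M_D = W·d = 305·5.55 = 1692.8 kN·m/m
FS = M_R / M_D = 7707.8 / 1692.8 = 4.553

FS = 4.55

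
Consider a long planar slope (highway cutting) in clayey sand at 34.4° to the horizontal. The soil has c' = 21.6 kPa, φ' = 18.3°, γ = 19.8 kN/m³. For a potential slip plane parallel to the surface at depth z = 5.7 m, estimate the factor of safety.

For an infinite slope with a slip plane parallel to the surface (no pore pressure): FS = [c' + γz cos²β tanφ'] / [γz sinβ cosβ].
γz = 19.8·5.7 = 112.86 kN/m²
Numerator = 21.6 + 112.86·cos²34.4°·tan18.3° = 21.6 + 112.86·0.6808·0.3307 = 47.011 kPa
Denominator = 112.86·sin34.4°·cos34.4° = 112.86·0.5650·0.8251 = 52.611 kPa
FS = 47.011 / 52.611 = 0.894

FS = 0.89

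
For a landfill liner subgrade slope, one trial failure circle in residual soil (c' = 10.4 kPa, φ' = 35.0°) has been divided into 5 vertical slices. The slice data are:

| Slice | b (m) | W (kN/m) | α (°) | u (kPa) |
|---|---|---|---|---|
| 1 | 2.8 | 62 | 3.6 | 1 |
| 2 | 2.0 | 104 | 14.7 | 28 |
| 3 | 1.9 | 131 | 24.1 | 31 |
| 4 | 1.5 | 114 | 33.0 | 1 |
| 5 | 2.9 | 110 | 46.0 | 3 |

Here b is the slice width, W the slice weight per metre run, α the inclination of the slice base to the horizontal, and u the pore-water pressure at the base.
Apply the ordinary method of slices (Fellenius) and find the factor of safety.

Ordinary method of slices: FS = Σ[c'·Δl_i + (W_i cosα_i − u_i·Δl_i)·tanφ'] / Σ W_i sinα_i, with Δl_i = b_i / cosα_i.
Slice 1: Δl = 2.8/cos3.6° = 2.806 m; N'_1 = 62·cos3.6° − 1·2.806 = 59.1; c'Δl = 29.18; W sinα = 3.9
Slice 2: Δl = 2.0/cos14.7° = 2.068 m; N'_2 = 104·cos14.7° − 28·2.068 = 42.7; c'Δl = 21.50; W sinα = 26.4
Slice 3: Δl = 1.9/cos24.1° = 2.081 m; N'_3 = 131·cos24.1° − 31·2.081 = 55.1; c'Δl = 21.65; W sinα = 53.5
Slice 4: Δl = 1.5/cos33.0° = 1.789 m; N'_4 = 114·cos33.0° − 1·1.789 = 93.8; c'Δl = 18.60; W sinα = 62.1
Slice 5: Δl = 2.9/cos46.0° = 4.175 m; N'_5 = 110·cos46.0° − 3·4.175 = 63.9; c'Δl = 43.42; W sinα = 79.1
Σc'Δl = 134.3 kN/m; ΣN' = 314.5 kN/m; ΣW sinα = 225.0 kN/m
Resisting = 134.3 + 314.5·tan35.0° = 134.3 + 220.2 = 354.6 kN/m
FS = 354.6 / 225.0 = 1.576

FS = 1.58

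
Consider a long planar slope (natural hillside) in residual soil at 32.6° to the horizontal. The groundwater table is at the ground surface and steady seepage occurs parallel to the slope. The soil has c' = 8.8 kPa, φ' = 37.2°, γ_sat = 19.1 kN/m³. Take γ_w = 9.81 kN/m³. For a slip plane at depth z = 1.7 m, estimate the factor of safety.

With seepage parallel to the slope and the water table at the surface, the effective normal stress on the slip plane uses the buoyant unit weight γ' = γ_sat − γ_w while the driving shear stress uses γ_sat:
FS = [c' + γ' z cos²β tanφ'] / [γ_sat z sinβ cosβ]
γ' = 19.1 − 9.81 = 9.29 kN/m³
Numerator = 8.8 + 9.29·1.7·cos²32.6°·tan37.2° = 8.8 + 9.29·1.7·0.7097·0.7590 = 17.308 kPa
Denominator = 19.1·1.7·sin32.6°·cos32.6° = 19.1·1.7·0.5388·0.8425 = 14.738 kPa
FS = 17.308 / 14.738 = 1.174

FS = 1.17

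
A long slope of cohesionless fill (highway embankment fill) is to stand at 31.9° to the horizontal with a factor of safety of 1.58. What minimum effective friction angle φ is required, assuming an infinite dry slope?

FS = tanφ/tanβ ⇒ tanφ = FS · tanβ = 1.58 · tan31.9° = 0.9835
φ = arctan(0.9835) = 44.52°

φ = 44.5°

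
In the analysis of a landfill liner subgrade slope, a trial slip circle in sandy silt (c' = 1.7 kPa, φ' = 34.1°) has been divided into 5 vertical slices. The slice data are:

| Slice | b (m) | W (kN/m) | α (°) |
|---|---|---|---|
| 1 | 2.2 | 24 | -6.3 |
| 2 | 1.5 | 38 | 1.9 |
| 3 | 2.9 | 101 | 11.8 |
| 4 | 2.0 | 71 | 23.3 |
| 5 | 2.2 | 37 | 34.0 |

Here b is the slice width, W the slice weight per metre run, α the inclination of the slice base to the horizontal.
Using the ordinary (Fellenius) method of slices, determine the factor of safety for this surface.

Ordinary method of slices: FS = Σ[c'·Δl_i + (W_i cosα_i)·tanφ'] / Σ W_i sinα_i, with Δl_i = b_i / cosα_i.
Slice 1: Δl = 2.2/cos(-6.3°) = 2.213 m; N'_1 = 24·cos(-6.3°) = 23.9; c'Δl = 3.76; W sinα = -2.6
Slice 2: Δl = 1.5/cos1.9° = 1.501 m; N'_2 = 38·cos1.9° = 38.0; c'Δl = 2.55; W sinα = 1.3
Slice 3: Δl = 2.9/cos11.8° = 2.963 m; N'_3 = 101·cos11.8° = 98.9; c'Δl = 5.04; W sinα = 20.7
Slice 4: Δl = 2.0/cos23.3° = 2.178 m; N'_4 = 71·cos23.3° = 65.2; c'Δl = 3.70; W sinα = 28.1
Slice 5: Δl = 2.2/cos34.0° = 2.654 m; N'_5 = 37·cos34.0° = 30.7; c'Δl = 4.51; W sinα = 20.7
Σc'Δl = 19.6 kN/m; ΣN' = 256.6 kN/m; ΣW sinα = 68.1 kN/m
Resisting = 19.6 + 256.6·tan34.1° = 19.6 + 173.7 = 193.3 kN/m
FS = 193.3 / 68.1 = 2.840

FS = 2.84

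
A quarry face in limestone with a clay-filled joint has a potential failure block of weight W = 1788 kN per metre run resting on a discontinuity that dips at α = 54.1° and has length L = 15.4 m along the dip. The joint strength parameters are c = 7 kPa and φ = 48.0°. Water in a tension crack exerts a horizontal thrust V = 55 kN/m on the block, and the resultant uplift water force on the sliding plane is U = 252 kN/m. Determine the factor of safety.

FS = 0.64

Resolving the block weight along and normal to the plane and applying the Mohr–Coulomb strength on the joint:
N' = W cosα − U − V sinα = 1788·cos54.1° − 252 − 55·sin54.1° = 751.9 kN/m
Driving force T = W sinα + V cosα = 1788·sin54.1° + 55·cos54.1° = 1480.6 kN/m
Resisting force R = c·L + N'·tanφ = 7·15.4 + 751.9·tan48.0° = 107.8 + 835.0 = 942.8 kN/m
FS = R / T = 942.8 / 1480.6 = 0.637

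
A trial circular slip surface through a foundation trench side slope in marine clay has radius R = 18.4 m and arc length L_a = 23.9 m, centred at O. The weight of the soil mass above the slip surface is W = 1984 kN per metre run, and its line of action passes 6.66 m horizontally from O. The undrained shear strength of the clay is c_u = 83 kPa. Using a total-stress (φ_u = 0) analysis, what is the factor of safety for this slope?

Taking moments about the centre O, the resisting moment is provided by the undrained shear strength acting along the arc:
M_R = c_u·L_a·R = 83·23.90·18.4 = 36500.1 kN·m/m
M_D = W·d = 1984·6.66 = 13213.4 kN·m/m
FS = M_R / M_D = 36500.1 / 13213.4 = 2.762

FS = 2.76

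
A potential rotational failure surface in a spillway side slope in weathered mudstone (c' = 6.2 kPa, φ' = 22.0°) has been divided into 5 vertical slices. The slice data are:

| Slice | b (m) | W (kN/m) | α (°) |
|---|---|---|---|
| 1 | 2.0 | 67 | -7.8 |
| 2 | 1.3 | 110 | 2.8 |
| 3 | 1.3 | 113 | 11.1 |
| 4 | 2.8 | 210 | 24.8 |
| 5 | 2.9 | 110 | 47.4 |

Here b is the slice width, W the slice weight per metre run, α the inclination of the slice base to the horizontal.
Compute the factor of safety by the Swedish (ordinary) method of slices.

FS = 1.59

Ordinary method of slices: FS = Σ[c'·Δl_i + (W_i cosα_i)·tanφ'] / Σ W_i sinα_i, with Δl_i = b_i / cosα_i.
Slice 1: Δl = 2.0/cos(-7.8°) = 2.019 m; N'_1 = 67·cos(-7.8°) = 66.4; c'Δl = 12.52; W sinα = -9.1
Slice 2: Δl = 1.3/cos2.8° = 1.302 m; N'_2 = 110·cos2.8° = 109.9; c'Δl = 8.07; W sinα = 5.4
Slice 3: Δl = 1.3/cos11.1° = 1.325 m; N'_3 = 113·cos11.1° = 110.9; c'Δl = 8.21; W sinα = 21.8
Slice 4: Δl = 2.8/cos24.8° = 3.084 m; N'_4 = 210·cos24.8° = 190.6; c'Δl = 19.12; W sinα = 88.1
Slice 5: Δl = 2.9/cos47.4° = 4.284 m; N'_5 = 110·cos47.4° = 74.5; c'Δl = 26.56; W sinα = 81.0
Σc'Δl = 74.5 kN/m; ΣN' = 552.2 kN/m; ΣW sinα = 187.1 kN/m
Resisting = 74.5 + 552.2·tan22.0° = 74.5 + 223.1 = 297.6 kN/m
FS = 297.6 / 187.1 = 1.591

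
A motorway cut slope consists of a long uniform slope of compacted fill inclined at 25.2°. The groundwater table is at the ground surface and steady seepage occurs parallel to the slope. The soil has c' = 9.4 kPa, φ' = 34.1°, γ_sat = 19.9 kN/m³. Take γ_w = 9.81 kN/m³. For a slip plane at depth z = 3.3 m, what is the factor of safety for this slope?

FS = 1.10

With seepage parallel to the slope and the water table at the surface, the effective normal stress on the slip plane uses the buoyant unit weight γ' = γ_sat − γ_w while the driving shear stress uses γ_sat:
FS = [c' + γ' z cos²β tanφ'] / [γ_sat z sinβ cosβ]
γ' = 19.9 − 9.81 = 10.09 kN/m³
Numerator = 9.4 + 10.09·3.3·cos²25.2°·tan34.1° = 9.4 + 10.09·3.3·0.8187·0.6771 = 27.857 kPa
Denominator = 19.9·3.3·sin25.2°·cos25.2° = 19.9·3.3·0.4258·0.9048 = 25.300 kPa
FS = 27.857 / 25.300 = 1.101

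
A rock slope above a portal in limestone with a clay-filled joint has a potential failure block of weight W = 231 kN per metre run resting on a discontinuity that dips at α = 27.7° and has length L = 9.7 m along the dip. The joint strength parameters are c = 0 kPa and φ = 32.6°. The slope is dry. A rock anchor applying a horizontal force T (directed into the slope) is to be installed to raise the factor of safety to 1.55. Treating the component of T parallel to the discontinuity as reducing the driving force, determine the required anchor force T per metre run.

Resolving forces along and normal to the sliding plane, with the horizontal anchor force T adding T·sinα to the effective normal force and T·cosα acting up the plane against the driving force:
FS = [cL + (W cosα + T sinα) tanφ] / [W sinα − T cosα]
Without the anchor: N' = 204.5 kN/m, driving T_d = 107.4 kN/m, resisting R = 0·9.7 + 204.5·tan32.6° = 130.8 kN/m, FS = 1.22.
Setting FS = 1.55 and solving for T:
1.55·(107.4 − T cos27.7°) = 130.8 + T sin27.7°·tan32.6°
T·(sin27.7°·tan32.6° + 1.55·cos27.7°) = 1.55·107.4 − 130.8
T·(0.4648·0.6395 + 1.55·0.8854) = 166.4 − 130.8 = 35.6
T·1.6696 = 35.6
T = 21.3 kN/m

T = 21 kN/m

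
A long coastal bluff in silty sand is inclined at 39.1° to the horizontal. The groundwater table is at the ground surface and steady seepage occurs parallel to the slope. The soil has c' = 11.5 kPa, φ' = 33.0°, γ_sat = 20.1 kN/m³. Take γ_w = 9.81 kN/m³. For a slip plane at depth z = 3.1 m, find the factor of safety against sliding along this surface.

With seepage parallel to the slope and the water table at the surface, the effective normal stress on the slip plane uses the buoyant unit weight γ' = γ_sat − γ_w while the driving shear stress uses γ_sat:
FS = [c' + γ' z cos²β tanφ'] / [γ_sat z sinβ cosβ]
γ' = 20.1 − 9.81 = 10.29 kN/m³
Numerator = 11.5 + 10.29·3.1·cos²39.1°·tan33.0° = 11.5 + 10.29·3.1·0.6022·0.6494 = 23.976 kPa
Denominator = 20.1·3.1·sin39.1°·cos39.1° = 20.1·3.1·0.6307·0.7760 = 30.497 kPa
FS = 23.976 / 30.497 = 0.786

FS = 0.79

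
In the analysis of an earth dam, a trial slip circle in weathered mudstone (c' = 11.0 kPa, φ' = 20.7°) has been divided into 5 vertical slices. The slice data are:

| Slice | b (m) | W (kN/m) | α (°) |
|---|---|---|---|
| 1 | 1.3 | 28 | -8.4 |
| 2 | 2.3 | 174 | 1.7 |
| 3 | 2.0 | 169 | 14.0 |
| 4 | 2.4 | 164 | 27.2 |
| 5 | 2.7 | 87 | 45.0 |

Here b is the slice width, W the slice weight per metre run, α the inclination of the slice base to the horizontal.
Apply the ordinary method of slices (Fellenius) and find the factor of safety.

Ordinary method of slices: FS = Σ[c'·Δl_i + (W_i cosα_i)·tanφ'] / Σ W_i sinα_i, with Δl_i = b_i / cosα_i.
Slice 1: Δl = 1.3/cos(-8.4°) = 1.314 m; N'_1 = 28·cos(-8.4°) = 27.7; c'Δl = 14.46; W sinα = -4.1
Slice 2: Δl = 2.3/cos1.7° = 2.301 m; N'_2 = 174·cos1.7° = 173.9; c'Δl = 25.31; W sinα = 5.2
Slice 3: Δl = 2.0/cos14.0° = 2.061 m; N'_3 = 169·cos14.0° = 164.0; c'Δl = 22.67; W sinα = 40.9
Slice 4: Δl = 2.4/cos27.2° = 2.698 m; N'_4 = 164·cos27.2° = 145.9; c'Δl = 29.68; W sinα = 75.0
Slice 5: Δl = 2.7/cos45.0° = 3.818 m; N'_5 = 87·cos45.0° = 61.5; c'Δl = 42.00; W sinα = 61.5
Σc'Δl = 134.1 kN/m; ΣN' = 573.0 kN/m; ΣW sinα = 178.4 kN/m
Resisting = 134.1 + 573.0·tan20.7° = 134.1 + 216.5 = 350.6 kN/m
FS = 350.6 / 178.4 = 1.965

FS = 1.97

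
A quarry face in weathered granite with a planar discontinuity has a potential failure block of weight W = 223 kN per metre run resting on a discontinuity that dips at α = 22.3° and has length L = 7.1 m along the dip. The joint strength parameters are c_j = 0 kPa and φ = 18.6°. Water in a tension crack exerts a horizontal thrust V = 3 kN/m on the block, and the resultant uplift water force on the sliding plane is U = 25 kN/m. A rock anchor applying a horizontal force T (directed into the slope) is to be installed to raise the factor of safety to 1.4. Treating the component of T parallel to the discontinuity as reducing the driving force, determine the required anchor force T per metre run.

T = 43 kN/m

Resolving forces along and normal to the sliding plane, with the horizontal anchor force T adding T·sinα to the effective normal force and T·cosα acting up the plane against the driving force:
FS = [c_jL + (W cosα − U − V sinα + T sinα) tanφ] / [W sinα + V cosα − T cosα]
Without the anchor: N' = 180.2 kN/m, driving T_d = 87.4 kN/m, resisting R = 0·7.1 + 180.2·tan18.6° = 60.6 kN/m, FS = 0.69.
Setting FS = 1.4 and solving for T:
1.4·(87.4 − T cos22.3°) = 60.6 + T sin22.3°·tan18.6°
T·(sin22.3°·tan18.6° + 1.4·cos22.3°) = 1.4·87.4 − 60.6
T·(0.3795·0.3365 + 1.4·0.9252) = 122.4 − 60.6 = 61.7
T·1.4230 = 61.7
T = 43.4 kN/m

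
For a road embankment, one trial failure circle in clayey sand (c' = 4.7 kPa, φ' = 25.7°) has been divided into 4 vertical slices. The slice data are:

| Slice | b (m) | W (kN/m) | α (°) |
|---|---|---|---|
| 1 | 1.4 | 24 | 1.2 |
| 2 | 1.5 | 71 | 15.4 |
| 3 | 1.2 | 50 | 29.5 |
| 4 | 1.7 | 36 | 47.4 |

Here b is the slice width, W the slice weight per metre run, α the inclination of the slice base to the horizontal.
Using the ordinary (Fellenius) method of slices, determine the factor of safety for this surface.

FS = 1.55

Ordinary method of slices: FS = Σ[c'·Δl_i + (W_i cosα_i)·tanφ'] / Σ W_i sinα_i, with Δl_i = b_i / cosα_i.
Slice 1: Δl = 1.4/cos1.2° = 1.400 m; N'_1 = 24·cos1.2° = 24.0; c'Δl = 6.58; W sinα = 0.5
Slice 2: Δl = 1.5/cos15.4° = 1.556 m; N'_2 = 71·cos15.4° = 68.5; c'Δl = 7.31; W sinα = 18.9
Slice 3: Δl = 1.2/cos29.5° = 1.379 m; N'_3 = 50·cos29.5° = 43.5; c'Δl = 6.48; W sinα = 24.6
Slice 4: Δl = 1.7/cos47.4° = 2.512 m; N'_4 = 36·cos47.4° = 24.4; c'Δl = 11.80; W sinα = 26.5
Σc'Δl = 32.2 kN/m; ΣN' = 160.3 kN/m; ΣW sinα = 70.5 kN/m
Resisting = 32.2 + 160.3·tan25.7° = 32.2 + 77.2 = 109.3 kN/m
FS = 109.3 / 70.5 = 1.551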